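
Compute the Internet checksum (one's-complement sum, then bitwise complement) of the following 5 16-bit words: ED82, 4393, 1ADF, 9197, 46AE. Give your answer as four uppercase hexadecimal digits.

One's-complement addition (fold any carry out of bit 15 back into bit 0):
  0xED82 + 0x4393 = 0x13115 → wrap carry → 0x3116
  0x3116 + 0x1ADF = 0x04BF5
  0x4BF5 + 0x9197 = 0x0DD8C
  0xDD8C + 0x46AE = 0x1243A → wrap carry → 0x243B
One's-complement sum = 0x243B.
Checksum = ~0x243B & 0xFFFF = 0xDBC4.

DBC4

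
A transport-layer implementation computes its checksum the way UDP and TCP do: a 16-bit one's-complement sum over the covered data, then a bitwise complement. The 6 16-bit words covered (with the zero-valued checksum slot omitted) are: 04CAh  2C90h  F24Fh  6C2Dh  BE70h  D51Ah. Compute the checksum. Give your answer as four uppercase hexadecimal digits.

One's-complement addition (fold any carry out of bit 15 back into bit 0):
  0x04CA + 0x2C90 = 0x0315A
  0x315A + 0xF24F = 0x123A9 → wrap carry → 0x23AA
  0x23AA + 0x6C2D = 0x08FD7
  0x8FD7 + 0xBE70 = 0x14E47 → wrap carry → 0x4E48
  0x4E48 + 0xD51A = 0x12362 → wrap carry → 0x2363
One's-complement sum = 0x2363.
Checksum = ~0x2363 & 0xFFFF = 0xDC9C.

DC9C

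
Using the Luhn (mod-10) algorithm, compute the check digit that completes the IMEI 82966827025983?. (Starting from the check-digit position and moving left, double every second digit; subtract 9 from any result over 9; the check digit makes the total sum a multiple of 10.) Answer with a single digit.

Partial digits right→left: 3 8 9 5 2 0 7 2 8 6 6 9 2 8
Double every second digit counting from the check-digit position (so the 1st, 3rd, 5th, ... of the partial from the right).
  doubled (with −9 where >9): 6 9 4 5 7 3 4 → sum 38
  kept as-is: 8 5 0 2 6 9 8 → sum 38
Total = 38 + 38 = 76.
Check digit = (10 − (76 mod 10)) mod 10 = 4.

4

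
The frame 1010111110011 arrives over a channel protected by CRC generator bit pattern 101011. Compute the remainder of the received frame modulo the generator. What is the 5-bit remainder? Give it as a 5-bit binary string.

01110

Modulo-2 division of 1010111110011 by 101011:
  pos 0: 101011 XOR 101011 = 000000
  pos 6: 111001 XOR 101011 = 010010
  pos 7: 100101 XOR 101011 = 001110
Remainder = 01110 (nonzero — an error is detected).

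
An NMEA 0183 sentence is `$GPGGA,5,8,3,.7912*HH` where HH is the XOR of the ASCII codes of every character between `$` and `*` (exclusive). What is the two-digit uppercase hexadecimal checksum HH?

4B

XOR the ASCII codes of the payload characters:
  'G' = 0x47 → acc = 0x47
  'P' = 0x50 → acc = 0x17
  'G' = 0x47 → acc = 0x50
  'G' = 0x47 → acc = 0x17
  'A' = 0x41 → acc = 0x56
  ',' = 0x2C → acc = 0x7A
  '5' = 0x35 → acc = 0x4F
  ',' = 0x2C → acc = 0x63
  '8' = 0x38 → acc = 0x5B
  ',' = 0x2C → acc = 0x77
  '3' = 0x33 → acc = 0x44
  ',' = 0x2C → acc = 0x68
  '.' = 0x2E → acc = 0x46
  '7' = 0x37 → acc = 0x71
  '9' = 0x39 → acc = 0x48
  '1' = 0x31 → acc = 0x79
  '2' = 0x32 → acc = 0x4B
Checksum = 0x4B.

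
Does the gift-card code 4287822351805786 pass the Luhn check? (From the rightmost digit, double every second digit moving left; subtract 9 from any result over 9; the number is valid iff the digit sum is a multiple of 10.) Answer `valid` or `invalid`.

From the right, keep odd positions and double even positions (subtract 9 from any doubled value over 9):
  doubled (positions 2,4,...): 7 1 7 1 4 7 7 8 → sum 42
  kept (positions 1,3,...): 6 7 0 1 3 2 7 2 → sum 28
Total = 70.
70 mod 10 = 0, so the number is valid.

valid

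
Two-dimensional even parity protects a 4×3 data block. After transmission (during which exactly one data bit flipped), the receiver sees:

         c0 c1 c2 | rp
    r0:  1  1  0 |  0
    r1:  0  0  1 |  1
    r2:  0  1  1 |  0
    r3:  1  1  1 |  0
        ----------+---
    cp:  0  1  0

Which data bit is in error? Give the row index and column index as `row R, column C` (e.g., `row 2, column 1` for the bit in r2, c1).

Recompute each row's even parity and compare to rp:
  r0: data parity 0, sent rp 0 → ok
  r1: data parity 1, sent rp 1 → ok
  r2: data parity 0, sent rp 0 → ok
  r3: data parity 1, sent rp 0 → mismatch
Recompute each column's even parity and compare to cp:
  c0: data parity 0, sent cp 0 → ok
  c1: data parity 1, sent cp 1 → ok
  c2: data parity 1, sent cp 0 → mismatch
Exactly one row (r3) and one column (c2) fail → the flipped bit is at their intersection.

row 3, column 2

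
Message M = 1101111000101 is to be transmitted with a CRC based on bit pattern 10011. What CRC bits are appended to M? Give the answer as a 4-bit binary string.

0111

Append 4 zeros: 11011110001010000. Divide by 10011 (XOR where the leading bit is 1):
  pos 0: 11011 XOR 10011 = 01000
  pos 1: 10001 XOR 10011 = 00010
  pos 4: 10100 XOR 10011 = 00111
  pos 6: 11101 XOR 10011 = 01110
  pos 7: 11100 XOR 10011 = 01111
  pos 8: 11111 XOR 10011 = 01100
  pos 9: 11000 XOR 10011 = 01011
  pos 10: 10110 XOR 10011 = 00101
  pos 12: 10100 XOR 10011 = 00111
Remainder (last 4 bits) = 0111. This is the CRC / FCS.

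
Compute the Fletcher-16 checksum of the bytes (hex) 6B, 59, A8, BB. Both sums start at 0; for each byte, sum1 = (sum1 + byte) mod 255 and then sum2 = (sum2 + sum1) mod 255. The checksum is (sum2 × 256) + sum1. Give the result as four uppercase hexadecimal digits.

C629

Running sums (mod 255):
  after byte 0 (6B): sum1=107, sum2=107
  after byte 1 (59): sum1=196, sum2=48
  after byte 2 (A8): sum1=109, sum2=157
  after byte 3 (BB): sum1=41, sum2=198
Checksum = sum2·256 + sum1 = 198·256 + 41 = 50729 = 0xC629.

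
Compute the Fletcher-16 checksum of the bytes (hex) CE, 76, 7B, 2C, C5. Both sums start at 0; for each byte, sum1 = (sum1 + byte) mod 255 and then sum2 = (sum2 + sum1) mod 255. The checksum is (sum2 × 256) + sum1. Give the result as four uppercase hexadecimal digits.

74B2

Running sums (mod 255):
  after byte 0 (CE): sum1=206, sum2=206
  after byte 1 (76): sum1=69, sum2=20
  after byte 2 (7B): sum1=192, sum2=212
  after byte 3 (2C): sum1=236, sum2=193
  after byte 4 (C5): sum1=178, sum2=116
Checksum = sum2·256 + sum1 = 116·256 + 178 = 29874 = 0x74B2.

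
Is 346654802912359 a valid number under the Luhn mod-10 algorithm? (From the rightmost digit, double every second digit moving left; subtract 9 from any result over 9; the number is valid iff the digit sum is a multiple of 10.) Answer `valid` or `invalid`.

valid

From the right, keep odd positions and double even positions (subtract 9 from any doubled value over 9):
  doubled (positions 2,4,...): 1 4 9 0 8 3 8 → sum 33
  kept (positions 1,3,...): 9 3 1 2 8 5 6 3 → sum 37
Total = 70.
70 mod 10 = 0, so the number is valid.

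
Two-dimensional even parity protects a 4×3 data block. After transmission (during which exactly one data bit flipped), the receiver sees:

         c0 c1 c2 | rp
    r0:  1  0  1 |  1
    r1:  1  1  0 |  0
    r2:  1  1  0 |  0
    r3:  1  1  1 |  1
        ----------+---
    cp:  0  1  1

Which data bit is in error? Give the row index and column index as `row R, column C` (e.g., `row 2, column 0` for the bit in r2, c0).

Recompute each row's even parity and compare to rp:
  r0: data parity 0, sent rp 1 → mismatch
  r1: data parity 0, sent rp 0 → ok
  r2: data parity 0, sent rp 0 → ok
  r3: data parity 1, sent rp 1 → ok
Recompute each column's even parity and compare to cp:
  c0: data parity 0, sent cp 0 → ok
  c1: data parity 1, sent cp 1 → ok
  c2: data parity 0, sent cp 1 → mismatch
Exactly one row (r0) and one column (c2) fail → the flipped bit is at their intersection.

row 0, column 2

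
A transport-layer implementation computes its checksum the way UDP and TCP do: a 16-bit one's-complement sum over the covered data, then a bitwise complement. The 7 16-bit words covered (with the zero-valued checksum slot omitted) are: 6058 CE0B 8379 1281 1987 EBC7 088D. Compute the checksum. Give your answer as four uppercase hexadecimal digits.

One's-complement addition (fold any carry out of bit 15 back into bit 0):
  0x6058 + 0xCE0B = 0x12E63 → wrap carry → 0x2E64
  0x2E64 + 0x8379 = 0x0B1DD
  0xB1DD + 0x1281 = 0x0C45E
  0xC45E + 0x1987 = 0x0DDE5
  0xDDE5 + 0xEBC7 = 0x1C9AC → wrap carry → 0xC9AD
  0xC9AD + 0x088D = 0x0D23A
One's-complement sum = 0xD23A.
Checksum = ~0xD23A & 0xFFFF = 0x2DC5.

2DC5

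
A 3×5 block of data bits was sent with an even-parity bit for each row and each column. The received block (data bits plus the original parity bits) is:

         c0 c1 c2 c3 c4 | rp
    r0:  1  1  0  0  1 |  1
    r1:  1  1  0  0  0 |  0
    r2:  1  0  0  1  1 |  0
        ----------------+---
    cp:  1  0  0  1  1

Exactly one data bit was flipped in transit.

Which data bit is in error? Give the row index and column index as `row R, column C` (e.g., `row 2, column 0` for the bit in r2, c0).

row 2, column 4

Recompute each row's even parity and compare to rp:
  r0: data parity 1, sent rp 1 → ok
  r1: data parity 0, sent rp 0 → ok
  r2: data parity 1, sent rp 0 → mismatch
Recompute each column's even parity and compare to cp:
  c0: data parity 1, sent cp 1 → ok
  c1: data parity 0, sent cp 0 → ok
  c2: data parity 0, sent cp 0 → ok
  c3: data parity 1, sent cp 1 → ok
  c4: data parity 0, sent cp 1 → mismatch
Exactly one row (r2) and one column (c4) fail → the flipped bit is at their intersection.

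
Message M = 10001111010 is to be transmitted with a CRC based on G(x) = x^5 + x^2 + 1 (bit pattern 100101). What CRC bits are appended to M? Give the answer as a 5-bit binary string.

10100

Append 5 zeros: 1000111101000000. Divide by 100101 (XOR where the leading bit is 1):
  pos 0: 100011 XOR 100101 = 000110
  pos 3: 110110 XOR 100101 = 010011
  pos 4: 100111 XOR 100101 = 000010
  pos 8: 100000 XOR 100101 = 000101
Remainder (last 5 bits) = 10100. This is the CRC / FCS.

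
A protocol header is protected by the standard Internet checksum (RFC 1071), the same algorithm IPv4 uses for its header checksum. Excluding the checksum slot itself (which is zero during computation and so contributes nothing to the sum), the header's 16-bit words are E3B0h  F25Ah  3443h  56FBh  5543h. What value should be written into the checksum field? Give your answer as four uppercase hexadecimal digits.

4972

One's-complement addition (fold any carry out of bit 15 back into bit 0):
  0xE3B0 + 0xF25A = 0x1D60A → wrap carry → 0xD60B
  0xD60B + 0x3443 = 0x10A4E → wrap carry → 0x0A4F
  0x0A4F + 0x56FB = 0x0614A
  0x614A + 0x5543 = 0x0B68D
One's-complement sum = 0xB68D.
Checksum = ~0xB68D & 0xFFFF = 0x4972.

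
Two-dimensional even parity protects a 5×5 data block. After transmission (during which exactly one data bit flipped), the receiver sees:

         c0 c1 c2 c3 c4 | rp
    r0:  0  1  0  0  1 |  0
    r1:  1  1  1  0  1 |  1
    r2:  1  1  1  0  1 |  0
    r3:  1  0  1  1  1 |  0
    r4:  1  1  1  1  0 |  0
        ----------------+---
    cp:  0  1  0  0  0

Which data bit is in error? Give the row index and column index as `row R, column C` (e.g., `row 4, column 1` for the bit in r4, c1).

row 1, column 1

Recompute each row's even parity and compare to rp:
  r0: data parity 0, sent rp 0 → ok
  r1: data parity 0, sent rp 1 → mismatch
  r2: data parity 0, sent rp 0 → ok
  r3: data parity 0, sent rp 0 → ok
  r4: data parity 0, sent rp 0 → ok
Recompute each column's even parity and compare to cp:
  c0: data parity 0, sent cp 0 → ok
  c1: data parity 0, sent cp 1 → mismatch
  c2: data parity 0, sent cp 0 → ok
  c3: data parity 0, sent cp 0 → ok
  c4: data parity 0, sent cp 0 → ok
Exactly one row (r1) and one column (c1) fail → the flipped bit is at their intersection.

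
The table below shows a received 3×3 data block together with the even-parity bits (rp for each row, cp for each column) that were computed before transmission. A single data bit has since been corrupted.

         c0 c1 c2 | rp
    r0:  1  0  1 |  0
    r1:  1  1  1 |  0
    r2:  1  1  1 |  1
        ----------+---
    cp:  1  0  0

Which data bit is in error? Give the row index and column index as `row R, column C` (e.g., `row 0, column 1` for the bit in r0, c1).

row 1, column 2

Recompute each row's even parity and compare to rp:
  r0: data parity 0, sent rp 0 → ok
  r1: data parity 1, sent rp 0 → mismatch
  r2: data parity 1, sent rp 1 → ok
Recompute each column's even parity and compare to cp:
  c0: data parity 1, sent cp 1 → ok
  c1: data parity 0, sent cp 0 → ok
  c2: data parity 1, sent cp 0 → mismatch
Exactly one row (r1) and one column (c2) fail → the flipped bit is at their intersection.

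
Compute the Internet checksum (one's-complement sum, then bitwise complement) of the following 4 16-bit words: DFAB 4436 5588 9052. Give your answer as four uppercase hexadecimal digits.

One's-complement addition (fold any carry out of bit 15 back into bit 0):
  0xDFAB + 0x4436 = 0x123E1 → wrap carry → 0x23E2
  0x23E2 + 0x5588 = 0x0796A
  0x796A + 0x9052 = 0x109BC → wrap carry → 0x09BD
One's-complement sum = 0x09BD.
Checksum = ~0x09BD & 0xFFFF = 0xF642.

F642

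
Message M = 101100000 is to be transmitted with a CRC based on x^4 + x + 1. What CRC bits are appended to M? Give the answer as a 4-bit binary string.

Append 4 zeros: 1011000000000. Divide by 10011 (XOR where the leading bit is 1):
  pos 0: 10110 XOR 10011 = 00101
  pos 2: 10100 XOR 10011 = 00111
  pos 4: 11100 XOR 10011 = 01111
  pos 5: 11110 XOR 10011 = 01101
  pos 6: 11010 XOR 10011 = 01001
  pos 7: 10010 XOR 10011 = 00001
Remainder (last 4 bits) = 0010. This is the CRC / FCS.

0010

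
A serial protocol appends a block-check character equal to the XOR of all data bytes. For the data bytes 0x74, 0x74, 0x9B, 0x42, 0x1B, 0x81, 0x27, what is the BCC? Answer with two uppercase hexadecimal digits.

64

XOR the bytes together:
  start with 0x74
  0x74 ⊕ 0x74 = 0x00
  0x00 ⊕ 0x9B = 0x9B
  0x9B ⊕ 0x42 = 0xD9
  0xD9 ⊕ 0x1B = 0xC2
  0xC2 ⊕ 0x81 = 0x43
  0x43 ⊕ 0x27 = 0x64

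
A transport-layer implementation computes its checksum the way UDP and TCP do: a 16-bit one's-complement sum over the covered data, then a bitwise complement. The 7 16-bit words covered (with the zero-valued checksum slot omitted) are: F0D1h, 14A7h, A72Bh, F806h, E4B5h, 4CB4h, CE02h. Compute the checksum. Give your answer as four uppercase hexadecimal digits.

One's-complement addition (fold any carry out of bit 15 back into bit 0):
  0xF0D1 + 0x14A7 = 0x10578 → wrap carry → 0x0579
  0x0579 + 0xA72B = 0x0ACA4
  0xACA4 + 0xF806 = 0x1A4AA → wrap carry → 0xA4AB
  0xA4AB + 0xE4B5 = 0x18960 → wrap carry → 0x8961
  0x8961 + 0x4CB4 = 0x0D615
  0xD615 + 0xCE02 = 0x1A417 → wrap carry → 0xA418
One's-complement sum = 0xA418.
Checksum = ~0xA418 & 0xFFFF = 0x5BE7.

5BE7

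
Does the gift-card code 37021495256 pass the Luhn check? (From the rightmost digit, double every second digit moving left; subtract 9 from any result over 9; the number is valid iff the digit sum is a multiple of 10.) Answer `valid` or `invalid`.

valid

From the right, keep odd positions and double even positions (subtract 9 from any doubled value over 9):
  doubled (positions 2,4,...): 1 1 8 4 5 → sum 19
  kept (positions 1,3,...): 6 2 9 1 0 3 → sum 21
Total = 40.
40 mod 10 = 0, so the number is valid.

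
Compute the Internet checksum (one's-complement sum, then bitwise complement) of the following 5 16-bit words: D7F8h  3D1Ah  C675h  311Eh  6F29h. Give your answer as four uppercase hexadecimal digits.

One's-complement addition (fold any carry out of bit 15 back into bit 0):
  0xD7F8 + 0x3D1A = 0x11512 → wrap carry → 0x1513
  0x1513 + 0xC675 = 0x0DB88
  0xDB88 + 0x311E = 0x10CA6 → wrap carry → 0x0CA7
  0x0CA7 + 0x6F29 = 0x07BD0
One's-complement sum = 0x7BD0.
Checksum = ~0x7BD0 & 0xFFFF = 0x842F.

842F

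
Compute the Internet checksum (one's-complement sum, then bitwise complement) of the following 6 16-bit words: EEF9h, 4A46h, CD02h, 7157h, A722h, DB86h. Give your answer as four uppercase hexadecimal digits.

05BC

One's-complement addition (fold any carry out of bit 15 back into bit 0):
  0xEEF9 + 0x4A46 = 0x1393F → wrap carry → 0x3940
  0x3940 + 0xCD02 = 0x10642 → wrap carry → 0x0643
  0x0643 + 0x7157 = 0x0779A
  0x779A + 0xA722 = 0x11EBC → wrap carry → 0x1EBD
  0x1EBD + 0xDB86 = 0x0FA43
One's-complement sum = 0xFA43.
Checksum = ~0xFA43 & 0xFFFF = 0x05BC.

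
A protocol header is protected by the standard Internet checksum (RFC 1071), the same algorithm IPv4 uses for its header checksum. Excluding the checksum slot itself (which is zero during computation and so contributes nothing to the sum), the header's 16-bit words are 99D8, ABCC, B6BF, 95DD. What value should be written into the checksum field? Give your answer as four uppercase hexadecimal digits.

6DBD

One's-complement addition (fold any carry out of bit 15 back into bit 0):
  0x99D8 + 0xABCC = 0x145A4 → wrap carry → 0x45A5
  0x45A5 + 0xB6BF = 0x0FC64
  0xFC64 + 0x95DD = 0x19241 → wrap carry → 0x9242
One's-complement sum = 0x9242.
Checksum = ~0x9242 & 0xFFFF = 0x6DBD.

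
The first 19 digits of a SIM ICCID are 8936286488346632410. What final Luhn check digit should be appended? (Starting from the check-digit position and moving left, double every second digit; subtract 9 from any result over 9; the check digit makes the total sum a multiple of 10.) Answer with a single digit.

Partial digits right→left: 0 1 4 2 3 6 6 4 3 8 8 4 6 8 2 6 3 9 8
Double every second digit counting from the check-digit position (so the 1st, 3rd, 5th, ... of the partial from the right).
  doubled (with −9 where >9): 0 8 6 3 6 7 3 4 6 7 → sum 50
  kept as-is: 1 2 6 4 8 4 8 6 9 → sum 48
Total = 50 + 48 = 98.
Check digit = (10 − (98 mod 10)) mod 10 = 2.

2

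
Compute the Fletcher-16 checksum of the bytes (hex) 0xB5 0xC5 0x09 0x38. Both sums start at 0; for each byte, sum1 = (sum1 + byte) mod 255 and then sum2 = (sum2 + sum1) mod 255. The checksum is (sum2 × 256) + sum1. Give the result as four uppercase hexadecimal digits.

72BC

Running sums (mod 255):
  after byte 0 (0xB5): sum1=181, sum2=181
  after byte 1 (0xC5): sum1=123, sum2=49
  after byte 2 (0x09): sum1=132, sum2=181
  after byte 3 (0x38): sum1=188, sum2=114
Checksum = sum2·256 + sum1 = 114·256 + 188 = 29372 = 0x72BC.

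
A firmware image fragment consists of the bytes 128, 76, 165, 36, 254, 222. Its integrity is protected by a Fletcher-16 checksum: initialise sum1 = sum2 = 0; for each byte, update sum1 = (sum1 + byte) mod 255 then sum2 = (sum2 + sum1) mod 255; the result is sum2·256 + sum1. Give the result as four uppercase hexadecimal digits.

6074

Running sums (mod 255):
  after byte 0 (128): sum1=128, sum2=128
  after byte 1 (76): sum1=204, sum2=77
  after byte 2 (165): sum1=114, sum2=191
  after byte 3 (36): sum1=150, sum2=86
  after byte 4 (254): sum1=149, sum2=235
  after byte 5 (222): sum1=116, sum2=96
Checksum = sum2·256 + sum1 = 96·256 + 116 = 24692 = 0x6074.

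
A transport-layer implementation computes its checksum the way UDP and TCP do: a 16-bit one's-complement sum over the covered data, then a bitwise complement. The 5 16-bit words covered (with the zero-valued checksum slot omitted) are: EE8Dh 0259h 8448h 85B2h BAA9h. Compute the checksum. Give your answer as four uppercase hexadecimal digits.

4A74

One's-complement addition (fold any carry out of bit 15 back into bit 0):
  0xEE8D + 0x0259 = 0x0F0E6
  0xF0E6 + 0x8448 = 0x1752E → wrap carry → 0x752F
  0x752F + 0x85B2 = 0x0FAE1
  0xFAE1 + 0xBAA9 = 0x1B58A → wrap carry → 0xB58B
One's-complement sum = 0xB58B.
Checksum = ~0xB58B & 0xFFFF = 0x4A74.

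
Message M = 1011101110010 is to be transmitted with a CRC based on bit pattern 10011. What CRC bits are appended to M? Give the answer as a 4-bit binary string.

Append 4 zeros: 10111011100100000. Divide by 10011 (XOR where the leading bit is 1):
  pos 0: 10111 XOR 10011 = 00100
  pos 2: 10001 XOR 10011 = 00010
  pos 5: 10110 XOR 10011 = 00101
  pos 7: 10101 XOR 10011 = 00110
  pos 9: 11000 XOR 10011 = 01011
  pos 10: 10110 XOR 10011 = 00101
  pos 12: 10100 XOR 10011 = 00111
Remainder (last 4 bits) = 0111. This is the CRC / FCS.

0111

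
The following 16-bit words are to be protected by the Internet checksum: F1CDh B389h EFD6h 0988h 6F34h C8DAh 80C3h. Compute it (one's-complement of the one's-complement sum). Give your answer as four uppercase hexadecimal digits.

One's-complement addition (fold any carry out of bit 15 back into bit 0):
  0xF1CD + 0xB389 = 0x1A556 → wrap carry → 0xA557
  0xA557 + 0xEFD6 = 0x1952D → wrap carry → 0x952E
  0x952E + 0x0988 = 0x09EB6
  0x9EB6 + 0x6F34 = 0x10DEA → wrap carry → 0x0DEB
  0x0DEB + 0xC8DA = 0x0D6C5
  0xD6C5 + 0x80C3 = 0x15788 → wrap carry → 0x5789
One's-complement sum = 0x5789.
Checksum = ~0x5789 & 0xFFFF = 0xA876.

A876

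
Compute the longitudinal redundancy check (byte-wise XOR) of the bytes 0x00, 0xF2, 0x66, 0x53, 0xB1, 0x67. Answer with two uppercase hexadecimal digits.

XOR the bytes together:
  start with 0x00
  0x00 ⊕ 0xF2 = 0xF2
  0xF2 ⊕ 0x66 = 0x94
  0x94 ⊕ 0x53 = 0xC7
  0xC7 ⊕ 0xB1 = 0x76
  0x76 ⊕ 0x67 = 0x11

11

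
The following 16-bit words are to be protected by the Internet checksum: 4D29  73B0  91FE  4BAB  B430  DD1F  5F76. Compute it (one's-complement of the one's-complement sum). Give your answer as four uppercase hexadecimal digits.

One's-complement addition (fold any carry out of bit 15 back into bit 0):
  0x4D29 + 0x73B0 = 0x0C0D9
  0xC0D9 + 0x91FE = 0x152D7 → wrap carry → 0x52D8
  0x52D8 + 0x4BAB = 0x09E83
  0x9E83 + 0xB430 = 0x152B3 → wrap carry → 0x52B4
  0x52B4 + 0xDD1F = 0x12FD3 → wrap carry → 0x2FD4
  0x2FD4 + 0x5F76 = 0x08F4A
One's-complement sum = 0x8F4A.
Checksum = ~0x8F4A & 0xFFFF = 0x70B5.

70B5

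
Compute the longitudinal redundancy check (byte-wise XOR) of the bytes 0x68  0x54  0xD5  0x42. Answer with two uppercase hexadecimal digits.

XOR the bytes together:
  start with 0x68
  0x68 ⊕ 0x54 = 0x3C
  0x3C ⊕ 0xD5 = 0xE9
  0xE9 ⊕ 0x42 = 0xAB

AB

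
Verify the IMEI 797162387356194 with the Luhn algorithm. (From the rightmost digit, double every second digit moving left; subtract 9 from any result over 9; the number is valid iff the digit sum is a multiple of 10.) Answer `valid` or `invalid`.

valid

From the right, keep odd positions and double even positions (subtract 9 from any doubled value over 9):
  doubled (positions 2,4,...): 9 3 6 7 4 2 9 → sum 40
  kept (positions 1,3,...): 4 1 5 7 3 6 7 7 → sum 40
Total = 80.
80 mod 10 = 0, so the number is valid.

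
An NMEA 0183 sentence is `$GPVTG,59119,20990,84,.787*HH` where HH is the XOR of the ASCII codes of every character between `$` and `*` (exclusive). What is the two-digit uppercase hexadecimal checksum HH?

XOR the ASCII codes of the payload characters:
  'G' = 0x47 → acc = 0x47
  'P' = 0x50 → acc = 0x17
  'V' = 0x56 → acc = 0x41
  'T' = 0x54 → acc = 0x15
  'G' = 0x47 → acc = 0x52
  ',' = 0x2C → acc = 0x7E
  '5' = 0x35 → acc = 0x4B
  '9' = 0x39 → acc = 0x72
  '1' = 0x31 → acc = 0x43
  '1' = 0x31 → acc = 0x72
  '9' = 0x39 → acc = 0x4B
  ',' = 0x2C → acc = 0x67
  '2' = 0x32 → acc = 0x55
  '0' = 0x30 → acc = 0x65
  '9' = 0x39 → acc = 0x5C
  '9' = 0x39 → acc = 0x65
  '0' = 0x30 → acc = 0x55
  ',' = 0x2C → acc = 0x79
  '8' = 0x38 → acc = 0x41
  '4' = 0x34 → acc = 0x75
  ',' = 0x2C → acc = 0x59
  '.' = 0x2E → acc = 0x77
  '7' = 0x37 → acc = 0x40
  '8' = 0x38 → acc = 0x78
  '7' = 0x37 → acc = 0x4F
Checksum = 0x4F.

4F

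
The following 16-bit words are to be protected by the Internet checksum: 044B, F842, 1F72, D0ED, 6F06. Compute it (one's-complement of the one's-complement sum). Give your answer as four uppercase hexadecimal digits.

A40B

One's-complement addition (fold any carry out of bit 15 back into bit 0):
  0x044B + 0xF842 = 0x0FC8D
  0xFC8D + 0x1F72 = 0x11BFF → wrap carry → 0x1C00
  0x1C00 + 0xD0ED = 0x0ECED
  0xECED + 0x6F06 = 0x15BF3 → wrap carry → 0x5BF4
One's-complement sum = 0x5BF4.
Checksum = ~0x5BF4 & 0xFFFF = 0xA40B.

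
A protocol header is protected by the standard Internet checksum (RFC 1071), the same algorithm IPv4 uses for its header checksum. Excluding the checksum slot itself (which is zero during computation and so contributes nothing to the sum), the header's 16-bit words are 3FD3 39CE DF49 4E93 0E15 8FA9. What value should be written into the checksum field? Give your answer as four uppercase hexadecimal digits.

BAC2

One's-complement addition (fold any carry out of bit 15 back into bit 0):
  0x3FD3 + 0x39CE = 0x079A1
  0x79A1 + 0xDF49 = 0x158EA → wrap carry → 0x58EB
  0x58EB + 0x4E93 = 0x0A77E
  0xA77E + 0x0E15 = 0x0B593
  0xB593 + 0x8FA9 = 0x1453C → wrap carry → 0x453D
One's-complement sum = 0x453D.
Checksum = ~0x453D & 0xFFFF = 0xBAC2.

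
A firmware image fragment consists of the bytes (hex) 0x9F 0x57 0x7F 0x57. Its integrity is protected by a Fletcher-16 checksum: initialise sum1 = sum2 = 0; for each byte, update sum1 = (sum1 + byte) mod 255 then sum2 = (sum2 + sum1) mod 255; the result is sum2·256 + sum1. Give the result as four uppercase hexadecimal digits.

DACD

Running sums (mod 255):
  after byte 0 (0x9F): sum1=159, sum2=159
  after byte 1 (0x57): sum1=246, sum2=150
  after byte 2 (0x7F): sum1=118, sum2=13
  after byte 3 (0x57): sum1=205, sum2=218
Checksum = sum2·256 + sum1 = 218·256 + 205 = 56013 = 0xDACD.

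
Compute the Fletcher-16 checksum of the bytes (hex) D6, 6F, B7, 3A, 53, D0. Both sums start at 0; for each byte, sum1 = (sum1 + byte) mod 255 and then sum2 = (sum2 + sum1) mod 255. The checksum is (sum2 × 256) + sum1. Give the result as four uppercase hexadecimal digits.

3B5C

Running sums (mod 255):
  after byte 0 (D6): sum1=214, sum2=214
  after byte 1 (6F): sum1=70, sum2=29
  after byte 2 (B7): sum1=253, sum2=27
  after byte 3 (3A): sum1=56, sum2=83
  after byte 4 (53): sum1=139, sum2=222
  after byte 5 (D0): sum1=92, sum2=59
Checksum = sum2·256 + sum1 = 59·256 + 92 = 15196 = 0x3B5C.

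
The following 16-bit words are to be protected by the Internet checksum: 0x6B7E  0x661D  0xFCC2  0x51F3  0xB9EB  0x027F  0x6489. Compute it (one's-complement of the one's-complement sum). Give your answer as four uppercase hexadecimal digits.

BEB9

One's-complement addition (fold any carry out of bit 15 back into bit 0):
  0x6B7E + 0x661D = 0x0D19B
  0xD19B + 0xFCC2 = 0x1CE5D → wrap carry → 0xCE5E
  0xCE5E + 0x51F3 = 0x12051 → wrap carry → 0x2052
  0x2052 + 0xB9EB = 0x0DA3D
  0xDA3D + 0x027F = 0x0DCBC
  0xDCBC + 0x6489 = 0x14145 → wrap carry → 0x4146
One's-complement sum = 0x4146.
Checksum = ~0x4146 & 0xFFFF = 0xBEB9.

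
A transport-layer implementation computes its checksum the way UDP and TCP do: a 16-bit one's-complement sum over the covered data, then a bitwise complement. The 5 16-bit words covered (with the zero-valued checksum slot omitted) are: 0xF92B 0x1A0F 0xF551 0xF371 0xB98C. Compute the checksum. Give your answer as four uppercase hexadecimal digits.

One's-complement addition (fold any carry out of bit 15 back into bit 0):
  0xF92B + 0x1A0F = 0x1133A → wrap carry → 0x133B
  0x133B + 0xF551 = 0x1088C → wrap carry → 0x088D
  0x088D + 0xF371 = 0x0FBFE
  0xFBFE + 0xB98C = 0x1B58A → wrap carry → 0xB58B
One's-complement sum = 0xB58B.
Checksum = ~0xB58B & 0xFFFF = 0x4A74.

4A74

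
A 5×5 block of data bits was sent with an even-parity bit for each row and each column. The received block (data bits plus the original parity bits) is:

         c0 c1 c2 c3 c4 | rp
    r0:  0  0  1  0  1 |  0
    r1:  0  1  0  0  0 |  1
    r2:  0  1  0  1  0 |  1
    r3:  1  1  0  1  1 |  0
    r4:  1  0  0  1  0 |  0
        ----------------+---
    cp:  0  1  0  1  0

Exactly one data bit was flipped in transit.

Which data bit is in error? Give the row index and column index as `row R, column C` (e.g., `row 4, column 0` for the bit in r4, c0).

row 2, column 2

Recompute each row's even parity and compare to rp:
  r0: data parity 0, sent rp 0 → ok
  r1: data parity 1, sent rp 1 → ok
  r2: data parity 0, sent rp 1 → mismatch
  r3: data parity 0, sent rp 0 → ok
  r4: data parity 0, sent rp 0 → ok
Recompute each column's even parity and compare to cp:
  c0: data parity 0, sent cp 0 → ok
  c1: data parity 1, sent cp 1 → ok
  c2: data parity 1, sent cp 0 → mismatch
  c3: data parity 1, sent cp 1 → ok
  c4: data parity 0, sent cp 0 → ok
Exactly one row (r2) and one column (c2) fail → the flipped bit is at their intersection.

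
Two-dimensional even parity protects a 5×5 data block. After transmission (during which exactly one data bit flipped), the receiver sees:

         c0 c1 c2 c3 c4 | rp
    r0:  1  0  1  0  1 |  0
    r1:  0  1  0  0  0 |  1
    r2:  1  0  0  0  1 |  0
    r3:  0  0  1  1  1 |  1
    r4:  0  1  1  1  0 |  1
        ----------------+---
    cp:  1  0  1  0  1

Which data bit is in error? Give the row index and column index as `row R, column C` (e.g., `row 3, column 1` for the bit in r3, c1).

row 0, column 0

Recompute each row's even parity and compare to rp:
  r0: data parity 1, sent rp 0 → mismatch
  r1: data parity 1, sent rp 1 → ok
  r2: data parity 0, sent rp 0 → ok
  r3: data parity 1, sent rp 1 → ok
  r4: data parity 1, sent rp 1 → ok
Recompute each column's even parity and compare to cp:
  c0: data parity 0, sent cp 1 → mismatch
  c1: data parity 0, sent cp 0 → ok
  c2: data parity 1, sent cp 1 → ok
  c3: data parity 0, sent cp 0 → ok
  c4: data parity 1, sent cp 1 → ok
Exactly one row (r0) and one column (c0) fail → the flipped bit is at their intersection.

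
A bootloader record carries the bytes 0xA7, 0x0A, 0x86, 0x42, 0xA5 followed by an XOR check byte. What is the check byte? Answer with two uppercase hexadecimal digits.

CC

XOR the bytes together:
  start with 0xA7
  0xA7 ⊕ 0x0A = 0xAD
  0xAD ⊕ 0x86 = 0x2B
  0x2B ⊕ 0x42 = 0x69
  0x69 ⊕ 0xA5 = 0xCC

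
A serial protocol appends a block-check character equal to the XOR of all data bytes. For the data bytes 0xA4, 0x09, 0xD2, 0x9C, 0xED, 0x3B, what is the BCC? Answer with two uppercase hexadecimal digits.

35

XOR the bytes together:
  start with 0xA4
  0xA4 ⊕ 0x09 = 0xAD
  0xAD ⊕ 0xD2 = 0x7F
  0x7F ⊕ 0x9C = 0xE3
  0xE3 ⊕ 0xED = 0x0E
  0x0E ⊕ 0x3B = 0x35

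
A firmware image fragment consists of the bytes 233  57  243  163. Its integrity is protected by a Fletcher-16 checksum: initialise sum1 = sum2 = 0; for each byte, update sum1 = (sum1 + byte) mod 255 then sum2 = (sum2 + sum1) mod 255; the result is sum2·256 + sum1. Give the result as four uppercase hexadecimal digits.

DEBA

Running sums (mod 255):
  after byte 0 (233): sum1=233, sum2=233
  after byte 1 (57): sum1=35, sum2=13
  after byte 2 (243): sum1=23, sum2=36
  after byte 3 (163): sum1=186, sum2=222
Checksum = sum2·256 + sum1 = 222·256 + 186 = 57018 = 0xDEBA.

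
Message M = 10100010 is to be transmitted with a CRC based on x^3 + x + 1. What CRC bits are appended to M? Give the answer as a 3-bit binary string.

111

Append 3 zeros: 10100010000. Divide by 1011 (XOR where the leading bit is 1):
  pos 0: 1010 XOR 1011 = 0001
  pos 3: 1001 XOR 1011 = 0010
  pos 5: 1000 XOR 1011 = 0011
  pos 7: 1100 XOR 1011 = 0111
Remainder (last 3 bits) = 111. This is the CRC / FCS.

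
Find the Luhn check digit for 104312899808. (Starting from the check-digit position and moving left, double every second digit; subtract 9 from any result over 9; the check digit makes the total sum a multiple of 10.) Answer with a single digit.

Partial digits right→left: 8 0 8 9 9 8 2 1 3 4 0 1
Double every second digit counting from the check-digit position (so the 1st, 3rd, 5th, ... of the partial from the right).
  doubled (with −9 where >9): 7 7 9 4 6 0 → sum 33
  kept as-is: 0 9 8 1 4 1 → sum 23
Total = 33 + 23 = 56.
Check digit = (10 − (56 mod 10)) mod 10 = 4.

4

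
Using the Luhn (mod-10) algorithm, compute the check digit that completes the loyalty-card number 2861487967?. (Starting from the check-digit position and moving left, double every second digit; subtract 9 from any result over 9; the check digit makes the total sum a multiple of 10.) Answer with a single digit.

5

Partial digits right→left: 7 6 9 7 8 4 1 6 8 2
Double every second digit counting from the check-digit position (so the 1st, 3rd, 5th, ... of the partial from the right).
  doubled (with −9 where >9): 5 9 7 2 7 → sum 30
  kept as-is: 6 7 4 6 2 → sum 25
Total = 30 + 25 = 55.
Check digit = (10 − (55 mod 10)) mod 10 = 5.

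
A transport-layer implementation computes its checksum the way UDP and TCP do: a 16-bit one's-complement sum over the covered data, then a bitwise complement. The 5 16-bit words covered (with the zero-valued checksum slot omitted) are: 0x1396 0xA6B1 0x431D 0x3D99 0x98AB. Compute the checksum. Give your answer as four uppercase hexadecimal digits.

One's-complement addition (fold any carry out of bit 15 back into bit 0):
  0x1396 + 0xA6B1 = 0x0BA47
  0xBA47 + 0x431D = 0x0FD64
  0xFD64 + 0x3D99 = 0x13AFD → wrap carry → 0x3AFE
  0x3AFE + 0x98AB = 0x0D3A9
One's-complement sum = 0xD3A9.
Checksum = ~0xD3A9 & 0xFFFF = 0x2C56.

2C56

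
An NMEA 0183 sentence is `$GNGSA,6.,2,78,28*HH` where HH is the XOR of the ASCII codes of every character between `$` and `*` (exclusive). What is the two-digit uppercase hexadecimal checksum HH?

XOR the ASCII codes of the payload characters:
  'G' = 0x47 → acc = 0x47
  'N' = 0x4E → acc = 0x09
  'G' = 0x47 → acc = 0x4E
  'S' = 0x53 → acc = 0x1D
  'A' = 0x41 → acc = 0x5C
  ',' = 0x2C → acc = 0x70
  '6' = 0x36 → acc = 0x46
  '.' = 0x2E → acc = 0x68
  ',' = 0x2C → acc = 0x44
  '2' = 0x32 → acc = 0x76
  ',' = 0x2C → acc = 0x5A
  '7' = 0x37 → acc = 0x6D
  '8' = 0x38 → acc = 0x55
  ',' = 0x2C → acc = 0x79
  '2' = 0x32 → acc = 0x4B
  '8' = 0x38 → acc = 0x73
Checksum = 0x73.

73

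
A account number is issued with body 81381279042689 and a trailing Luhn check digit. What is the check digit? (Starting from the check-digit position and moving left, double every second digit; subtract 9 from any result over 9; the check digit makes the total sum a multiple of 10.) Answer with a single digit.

Partial digits right→left: 9 8 6 2 4 0 9 7 2 1 8 3 1 8
Double every second digit counting from the check-digit position (so the 1st, 3rd, 5th, ... of the partial from the right).
  doubled (with −9 where >9): 9 3 8 9 4 7 2 → sum 42
  kept as-is: 8 2 0 7 1 3 8 → sum 29
Total = 42 + 29 = 71.
Check digit = (10 − (71 mod 10)) mod 10 = 9.

9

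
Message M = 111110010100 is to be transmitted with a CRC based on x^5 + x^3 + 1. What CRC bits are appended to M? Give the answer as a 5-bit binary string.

10010

Append 5 zeros: 11111001010000000. Divide by 101001 (XOR where the leading bit is 1):
  pos 0: 111110 XOR 101001 = 010111
  pos 1: 101110 XOR 101001 = 000111
  pos 4: 111101 XOR 101001 = 010100
  pos 5: 101000 XOR 101001 = 000001
  pos 10: 100000 XOR 101001 = 001001
Remainder (last 5 bits) = 10010. This is the CRC / FCS.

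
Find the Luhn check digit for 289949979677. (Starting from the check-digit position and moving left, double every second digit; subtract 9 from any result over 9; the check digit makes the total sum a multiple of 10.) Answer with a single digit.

Partial digits right→left: 7 7 6 9 7 9 9 4 9 9 8 2
Double every second digit counting from the check-digit position (so the 1st, 3rd, 5th, ... of the partial from the right).
  doubled (with −9 where >9): 5 3 5 9 9 7 → sum 38
  kept as-is: 7 9 9 4 9 2 → sum 40
Total = 38 + 40 = 78.
Check digit = (10 − (78 mod 10)) mod 10 = 2.

2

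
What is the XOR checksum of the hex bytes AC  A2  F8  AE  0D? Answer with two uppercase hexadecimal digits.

55

XOR the bytes together:
  start with 0xAC
  0xAC ⊕ 0xA2 = 0x0E
  0x0E ⊕ 0xF8 = 0xF6
  0xF6 ⊕ 0xAE = 0x58
  0x58 ⊕ 0x0D = 0x55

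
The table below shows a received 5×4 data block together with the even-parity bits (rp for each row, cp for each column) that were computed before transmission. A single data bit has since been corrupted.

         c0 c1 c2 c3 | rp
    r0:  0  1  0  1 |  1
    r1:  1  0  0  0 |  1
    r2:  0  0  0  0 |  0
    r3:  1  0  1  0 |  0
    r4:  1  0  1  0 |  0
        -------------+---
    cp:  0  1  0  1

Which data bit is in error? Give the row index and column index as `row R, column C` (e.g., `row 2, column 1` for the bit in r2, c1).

row 0, column 0

Recompute each row's even parity and compare to rp:
  r0: data parity 0, sent rp 1 → mismatch
  r1: data parity 1, sent rp 1 → ok
  r2: data parity 0, sent rp 0 → ok
  r3: data parity 0, sent rp 0 → ok
  r4: data parity 0, sent rp 0 → ok
Recompute each column's even parity and compare to cp:
  c0: data parity 1, sent cp 0 → mismatch
  c1: data parity 1, sent cp 1 → ok
  c2: data parity 0, sent cp 0 → ok
  c3: data parity 1, sent cp 1 → ok
Exactly one row (r0) and one column (c0) fail → the flipped bit is at their intersection.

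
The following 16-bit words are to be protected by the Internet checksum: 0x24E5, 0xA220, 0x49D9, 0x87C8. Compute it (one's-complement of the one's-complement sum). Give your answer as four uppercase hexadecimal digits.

One's-complement addition (fold any carry out of bit 15 back into bit 0):
  0x24E5 + 0xA220 = 0x0C705
  0xC705 + 0x49D9 = 0x110DE → wrap carry → 0x10DF
  0x10DF + 0x87C8 = 0x098A7
One's-complement sum = 0x98A7.
Checksum = ~0x98A7 & 0xFFFF = 0x6758.

6758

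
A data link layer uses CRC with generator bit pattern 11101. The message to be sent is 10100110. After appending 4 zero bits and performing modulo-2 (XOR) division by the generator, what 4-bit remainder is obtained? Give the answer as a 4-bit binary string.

0000

Append 4 zeros: 101001100000. Divide by 11101 (XOR where the leading bit is 1):
  pos 0: 10100 XOR 11101 = 01001
  pos 1: 10011 XOR 11101 = 01110
  pos 2: 11101 XOR 11101 = 00000
Remainder (last 4 bits) = 0000. This is the CRC / FCS.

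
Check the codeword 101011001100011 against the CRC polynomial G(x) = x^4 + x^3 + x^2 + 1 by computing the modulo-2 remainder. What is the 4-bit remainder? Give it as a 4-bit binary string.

Modulo-2 division of 101011001100011 by 11101:
  pos 0: 10101 XOR 11101 = 01000
  pos 1: 10001 XOR 11101 = 01100
  pos 2: 11000 XOR 11101 = 00101
  pos 4: 10101 XOR 11101 = 01000
  pos 5: 10001 XOR 11101 = 01100
  pos 6: 11000 XOR 11101 = 00101
  pos 8: 10100 XOR 11101 = 01001
  pos 9: 10011 XOR 11101 = 01110
  pos 10: 11101 XOR 11101 = 00000
Remainder = 0000 (zero — the frame passes the CRC check).

0000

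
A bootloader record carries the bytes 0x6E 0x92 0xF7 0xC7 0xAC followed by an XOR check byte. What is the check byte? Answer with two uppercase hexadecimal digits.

60

XOR the bytes together:
  start with 0x6E
  0x6E ⊕ 0x92 = 0xFC
  0xFC ⊕ 0xF7 = 0x0B
  0x0B ⊕ 0xC7 = 0xCC
  0xCC ⊕ 0xAC = 0x60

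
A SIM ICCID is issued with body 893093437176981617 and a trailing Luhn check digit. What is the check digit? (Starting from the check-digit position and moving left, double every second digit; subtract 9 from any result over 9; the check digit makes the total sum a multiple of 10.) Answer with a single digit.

Partial digits right→left: 7 1 6 1 8 9 6 7 1 7 3 4 3 9 0 3 9 8
Double every second digit counting from the check-digit position (so the 1st, 3rd, 5th, ... of the partial from the right).
  doubled (with −9 where >9): 5 3 7 3 2 6 6 0 9 → sum 41
  kept as-is: 1 1 9 7 7 4 9 3 8 → sum 49
Total = 41 + 49 = 90.
Check digit = (10 − (90 mod 10)) mod 10 = 0.

0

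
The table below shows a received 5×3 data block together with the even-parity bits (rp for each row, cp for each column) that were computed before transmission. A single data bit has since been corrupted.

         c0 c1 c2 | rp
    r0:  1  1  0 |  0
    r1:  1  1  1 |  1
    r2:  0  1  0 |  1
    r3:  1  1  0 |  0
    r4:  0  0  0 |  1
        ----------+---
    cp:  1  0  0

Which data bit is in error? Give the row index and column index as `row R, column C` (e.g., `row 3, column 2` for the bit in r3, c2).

Recompute each row's even parity and compare to rp:
  r0: data parity 0, sent rp 0 → ok
  r1: data parity 1, sent rp 1 → ok
  r2: data parity 1, sent rp 1 → ok
  r3: data parity 0, sent rp 0 → ok
  r4: data parity 0, sent rp 1 → mismatch
Recompute each column's even parity and compare to cp:
  c0: data parity 1, sent cp 1 → ok
  c1: data parity 0, sent cp 0 → ok
  c2: data parity 1, sent cp 0 → mismatch
Exactly one row (r4) and one column (c2) fail → the flipped bit is at their intersection.

row 4, column 2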